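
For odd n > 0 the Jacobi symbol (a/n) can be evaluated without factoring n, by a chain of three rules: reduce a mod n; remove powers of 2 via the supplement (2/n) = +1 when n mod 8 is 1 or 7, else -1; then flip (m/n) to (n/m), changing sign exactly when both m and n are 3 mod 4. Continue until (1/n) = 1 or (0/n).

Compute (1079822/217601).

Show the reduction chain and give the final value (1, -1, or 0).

(1079822/217601) = (209418/217601)   [reduce mod 217601]
209418 = 2^1·104709; (2/217601) = +1 since 217601 mod 8 = 1, so (209418/217601) = (+1)^1·(104709/217601); sign now +1
reciprocity: (104709/217601) = +1·(217601/104709) since 104709 mod 4 = 1, 217601 mod 4 = 1; sign now +1
(217601/104709) = (8183/104709)   [reduce mod 104709]
reciprocity: (8183/104709) = +1·(104709/8183) since 8183 mod 4 = 3, 104709 mod 4 = 1; sign now +1
(104709/8183) = (6513/8183)   [reduce mod 8183]
reciprocity: (6513/8183) = +1·(8183/6513) since 6513 mod 4 = 1, 8183 mod 4 = 3; sign now +1
(8183/6513) = (1670/6513)   [reduce mod 6513]
1670 = 2^1·835; (2/6513) = +1 since 6513 mod 8 = 1, so (1670/6513) = (+1)^1·(835/6513); sign now +1
reciprocity: (835/6513) = +1·(6513/835) since 835 mod 4 = 3, 6513 mod 4 = 1; sign now +1
(6513/835) = (668/835)   [reduce mod 835]
668 = 2^2·167; (2/835) = -1 since 835 mod 8 = 3, so (668/835) = (-1)^2·(167/835); sign now +1
reciprocity: (167/835) = -1·(835/167) since 167 mod 4 = 3, 835 mod 4 = 3; sign now -1
(835/167) = (0/167)   [reduce mod 167]
(0/167) = 0   [gcd(a, n) > 1]; final value = 0

0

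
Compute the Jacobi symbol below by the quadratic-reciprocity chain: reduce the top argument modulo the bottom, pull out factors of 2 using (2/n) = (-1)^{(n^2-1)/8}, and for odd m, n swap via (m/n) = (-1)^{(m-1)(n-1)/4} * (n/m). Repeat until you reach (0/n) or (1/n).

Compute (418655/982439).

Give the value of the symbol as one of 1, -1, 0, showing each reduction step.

-1

reciprocity: (418655/982439) = -1·(982439/418655) since 418655 mod 4 = 3, 982439 mod 4 = 3; sign now -1
(982439/418655) = (145129/418655)   [reduce mod 418655]
reciprocity: (145129/418655) = +1·(418655/145129) since 145129 mod 4 = 1, 418655 mod 4 = 3; sign now -1
(418655/145129) = (128397/145129)   [reduce mod 145129]
reciprocity: (128397/145129) = +1·(145129/128397) since 128397 mod 4 = 1, 145129 mod 4 = 1; sign now -1
(145129/128397) = (16732/128397)   [reduce mod 128397]
16732 = 2^2·4183; (2/128397) = -1 since 128397 mod 8 = 5, so (16732/128397) = (-1)^2·(4183/128397); sign now -1
reciprocity: (4183/128397) = +1·(128397/4183) since 4183 mod 4 = 3, 128397 mod 4 = 1; sign now -1
(128397/4183) = (2907/4183)   [reduce mod 4183]
reciprocity: (2907/4183) = -1·(4183/2907) since 2907 mod 4 = 3, 4183 mod 4 = 3; sign now +1
(4183/2907) = (1276/2907)   [reduce mod 2907]
1276 = 2^2·319; (2/2907) = -1 since 2907 mod 8 = 3, so (1276/2907) = (-1)^2·(319/2907); sign now +1
reciprocity: (319/2907) = -1·(2907/319) since 319 mod 4 = 3, 2907 mod 4 = 3; sign now -1
(2907/319) = (36/319)   [reduce mod 319]
36 = 2^2·9; (2/319) = +1 since 319 mod 8 = 7, so (36/319) = (+1)^2·(9/319); sign now -1
reciprocity: (9/319) = +1·(319/9) since 9 mod 4 = 1, 319 mod 4 = 3; sign now -1
(319/9) = (4/9)   [reduce mod 9]
4 = 2^2·1; (2/9) = +1 since 9 mod 8 = 1, so (4/9) = (+1)^2·(1/9); sign now -1
(1/9) = 1; final value = sign = -1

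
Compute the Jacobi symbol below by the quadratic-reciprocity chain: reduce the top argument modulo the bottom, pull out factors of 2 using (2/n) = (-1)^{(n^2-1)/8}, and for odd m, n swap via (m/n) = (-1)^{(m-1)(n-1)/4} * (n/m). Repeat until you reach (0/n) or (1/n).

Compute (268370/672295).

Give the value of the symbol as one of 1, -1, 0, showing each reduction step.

268370 = 2^1·134185; (2/672295) = +1 since 672295 mod 8 = 7, so (268370/672295) = (+1)^1·(134185/672295); sign now +1
reciprocity: (134185/672295) = +1·(672295/134185) since 134185 mod 4 = 1, 672295 mod 4 = 3; sign now +1
(672295/134185) = (1370/134185)   [reduce mod 134185]
1370 = 2^1·685; (2/134185) = +1 since 134185 mod 8 = 1, so (1370/134185) = (+1)^1·(685/134185); sign now +1
reciprocity: (685/134185) = +1·(134185/685) since 685 mod 4 = 1, 134185 mod 4 = 1; sign now +1
(134185/685) = (610/685)   [reduce mod 685]
610 = 2^1·305; (2/685) = -1 since 685 mod 8 = 5, so (610/685) = (-1)^1·(305/685); sign now -1
reciprocity: (305/685) = +1·(685/305) since 305 mod 4 = 1, 685 mod 4 = 1; sign now -1
(685/305) = (75/305)   [reduce mod 305]
reciprocity: (75/305) = +1·(305/75) since 75 mod 4 = 3, 305 mod 4 = 1; sign now -1
(305/75) = (5/75)   [reduce mod 75]
reciprocity: (5/75) = +1·(75/5) since 5 mod 4 = 1, 75 mod 4 = 3; sign now -1
(75/5) = (0/5)   [reduce mod 5]
(0/5) = 0   [gcd(a, n) > 1]; final value = 0

0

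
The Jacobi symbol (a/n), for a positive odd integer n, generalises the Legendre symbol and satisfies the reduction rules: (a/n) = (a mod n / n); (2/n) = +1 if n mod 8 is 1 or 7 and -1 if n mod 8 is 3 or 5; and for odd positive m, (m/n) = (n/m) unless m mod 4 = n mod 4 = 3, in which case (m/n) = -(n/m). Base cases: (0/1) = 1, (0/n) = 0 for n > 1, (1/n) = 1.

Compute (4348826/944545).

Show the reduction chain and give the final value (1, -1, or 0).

(4348826/944545): 4348826 mod 944545 = 570646, so (4348826/944545) = (570646/944545)
factor out 2^1: 570646 = 2^1·285323; with 944545 mod 8 = 1, (2/944545) = +1; sign now +1; continue with (285323/944545)
flip (285323/944545) -> (944545/285323): both odd, 285323 mod 4 = 3, 944545 mod 4 = 1, so the flip contributes +1; sign now +1
(944545/285323): 944545 mod 285323 = 88576, so (944545/285323) = (88576/285323)
factor out 2^9: 88576 = 2^9·173; with 285323 mod 8 = 3, (2/285323) = -1; sign now -1; continue with (173/285323)
flip (173/285323) -> (285323/173): both odd, 173 mod 4 = 1, 285323 mod 4 = 3, so the flip contributes +1; sign now -1
(285323/173): 285323 mod 173 = 46, so (285323/173) = (46/173)
factor out 2^1: 46 = 2^1·23; with 173 mod 8 = 5, (2/173) = -1; sign now +1; continue with (23/173)
flip (23/173) -> (173/23): both odd, 23 mod 4 = 3, 173 mod 4 = 1, so the flip contributes +1; sign now +1
(173/23): 173 mod 23 = 12, so (173/23) = (12/23)
factor out 2^2: 12 = 2^2·3; with 23 mod 8 = 7, (2/23) = +1; sign now +1; continue with (3/23)
flip (3/23) -> (23/3): both odd, 3 mod 4 = 3, 23 mod 4 = 3, so the flip contributes -1; sign now -1
(23/3): 23 mod 3 = 2, so (23/3) = (2/3)
factor out 2^1: 2 = 2^1·1; with 3 mod 8 = 3, (2/3) = -1; sign now +1; continue with (1/3)
reached (1/3) = 1, so the symbol is +1

1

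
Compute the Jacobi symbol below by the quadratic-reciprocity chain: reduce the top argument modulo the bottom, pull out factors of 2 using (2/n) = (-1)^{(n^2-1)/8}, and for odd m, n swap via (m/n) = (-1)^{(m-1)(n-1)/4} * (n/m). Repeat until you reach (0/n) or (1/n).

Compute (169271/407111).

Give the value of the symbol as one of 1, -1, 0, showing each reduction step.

-1

reciprocity: (169271/407111) = -1·(407111/169271) since 169271 mod 4 = 3, 407111 mod 4 = 3; sign now -1
(407111/169271) = (68569/169271)   [reduce mod 169271]
reciprocity: (68569/169271) = +1·(169271/68569) since 68569 mod 4 = 1, 169271 mod 4 = 3; sign now -1
(169271/68569) = (32133/68569)   [reduce mod 68569]
reciprocity: (32133/68569) = +1·(68569/32133) since 32133 mod 4 = 1, 68569 mod 4 = 1; sign now -1
(68569/32133) = (4303/32133)   [reduce mod 32133]
reciprocity: (4303/32133) = +1·(32133/4303) since 4303 mod 4 = 3, 32133 mod 4 = 1; sign now -1
(32133/4303) = (2012/4303)   [reduce mod 4303]
2012 = 2^2·503; (2/4303) = +1 since 4303 mod 8 = 7, so (2012/4303) = (+1)^2·(503/4303); sign now -1
reciprocity: (503/4303) = -1·(4303/503) since 503 mod 4 = 3, 4303 mod 4 = 3; sign now +1
(4303/503) = (279/503)   [reduce mod 503]
reciprocity: (279/503) = -1·(503/279) since 279 mod 4 = 3, 503 mod 4 = 3; sign now -1
(503/279) = (224/279)   [reduce mod 279]
224 = 2^5·7; (2/279) = +1 since 279 mod 8 = 7, so (224/279) = (+1)^5·(7/279); sign now -1
reciprocity: (7/279) = -1·(279/7) since 7 mod 4 = 3, 279 mod 4 = 3; sign now +1
(279/7) = (6/7)   [reduce mod 7]
6 = 2^1·3; (2/7) = +1 since 7 mod 8 = 7, so (6/7) = (+1)^1·(3/7); sign now +1
reciprocity: (3/7) = -1·(7/3) since 3 mod 4 = 3, 7 mod 4 = 3; sign now -1
(7/3) = (1/3)   [reduce mod 3]
(1/3) = 1; final value = sign = -1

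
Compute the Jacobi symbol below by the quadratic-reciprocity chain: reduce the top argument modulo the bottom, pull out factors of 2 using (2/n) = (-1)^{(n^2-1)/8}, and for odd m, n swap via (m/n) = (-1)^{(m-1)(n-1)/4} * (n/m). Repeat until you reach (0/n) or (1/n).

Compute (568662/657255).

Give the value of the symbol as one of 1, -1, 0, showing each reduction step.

568662 = 2^1·284331; (2/657255) = +1 since 657255 mod 8 = 7, so (568662/657255) = (+1)^1·(284331/657255); sign now +1
reciprocity: (284331/657255) = -1·(657255/284331) since 284331 mod 4 = 3, 657255 mod 4 = 3; sign now -1
(657255/284331) = (88593/284331)   [reduce mod 284331]
reciprocity: (88593/284331) = +1·(284331/88593) since 88593 mod 4 = 1, 284331 mod 4 = 3; sign now -1
(284331/88593) = (18552/88593)   [reduce mod 88593]
18552 = 2^3·2319; (2/88593) = +1 since 88593 mod 8 = 1, so (18552/88593) = (+1)^3·(2319/88593); sign now -1
reciprocity: (2319/88593) = +1·(88593/2319) since 2319 mod 4 = 3, 88593 mod 4 = 1; sign now -1
(88593/2319) = (471/2319)   [reduce mod 2319]
reciprocity: (471/2319) = -1·(2319/471) since 471 mod 4 = 3, 2319 mod 4 = 3; sign now +1
(2319/471) = (435/471)   [reduce mod 471]
reciprocity: (435/471) = -1·(471/435) since 435 mod 4 = 3, 471 mod 4 = 3; sign now -1
(471/435) = (36/435)   [reduce mod 435]
36 = 2^2·9; (2/435) = -1 since 435 mod 8 = 3, so (36/435) = (-1)^2·(9/435); sign now -1
reciprocity: (9/435) = +1·(435/9) since 9 mod 4 = 1, 435 mod 4 = 3; sign now -1
(435/9) = (3/9)   [reduce mod 9]
reciprocity: (3/9) = +1·(9/3) since 3 mod 4 = 3, 9 mod 4 = 1; sign now -1
(9/3) = (0/3)   [reduce mod 3]
(0/3) = 0   [gcd(a, n) > 1]; final value = 0

0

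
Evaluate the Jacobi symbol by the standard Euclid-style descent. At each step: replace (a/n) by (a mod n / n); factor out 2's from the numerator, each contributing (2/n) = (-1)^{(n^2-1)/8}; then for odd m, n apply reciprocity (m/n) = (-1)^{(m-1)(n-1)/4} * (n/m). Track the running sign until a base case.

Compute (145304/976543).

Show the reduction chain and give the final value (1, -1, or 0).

factor out 2^3: 145304 = 2^3·18163; with 976543 mod 8 = 7, (2/976543) = +1; sign now +1; continue with (18163/976543)
flip (18163/976543) -> (976543/18163): both odd, 18163 mod 4 = 3, 976543 mod 4 = 3, so the flip contributes -1; sign now -1
(976543/18163): 976543 mod 18163 = 13904, so (976543/18163) = (13904/18163)
factor out 2^4: 13904 = 2^4·869; with 18163 mod 8 = 3, (2/18163) = -1; sign now -1; continue with (869/18163)
flip (869/18163) -> (18163/869): both odd, 869 mod 4 = 1, 18163 mod 4 = 3, so the flip contributes +1; sign now -1
(18163/869): 18163 mod 869 = 783, so (18163/869) = (783/869)
flip (783/869) -> (869/783): both odd, 783 mod 4 = 3, 869 mod 4 = 1, so the flip contributes +1; sign now -1
(869/783): 869 mod 783 = 86, so (869/783) = (86/783)
factor out 2^1: 86 = 2^1·43; with 783 mod 8 = 7, (2/783) = +1; sign now -1; continue with (43/783)
flip (43/783) -> (783/43): both odd, 43 mod 4 = 3, 783 mod 4 = 3, so the flip contributes -1; sign now +1
(783/43): 783 mod 43 = 9, so (783/43) = (9/43)
flip (9/43) -> (43/9): both odd, 9 mod 4 = 1, 43 mod 4 = 3, so the flip contributes +1; sign now +1
(43/9): 43 mod 9 = 7, so (43/9) = (7/9)
flip (7/9) -> (9/7): both odd, 7 mod 4 = 3, 9 mod 4 = 1, so the flip contributes +1; sign now +1
(9/7): 9 mod 7 = 2, so (9/7) = (2/7)
factor out 2^1: 2 = 2^1·1; with 7 mod 8 = 7, (2/7) = +1; sign now +1; continue with (1/7)
reached (1/7) = 1, so the symbol is +1

1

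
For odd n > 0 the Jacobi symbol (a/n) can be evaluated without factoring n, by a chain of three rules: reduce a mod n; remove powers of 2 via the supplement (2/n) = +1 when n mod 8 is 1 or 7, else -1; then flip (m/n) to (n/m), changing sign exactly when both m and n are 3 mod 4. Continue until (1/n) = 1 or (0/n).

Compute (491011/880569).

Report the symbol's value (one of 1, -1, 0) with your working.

flip (491011/880569) -> (880569/491011): both odd, 491011 mod 4 = 3, 880569 mod 4 = 1, so the flip contributes +1; sign now +1
(880569/491011): 880569 mod 491011 = 389558, so (880569/491011) = (389558/491011)
factor out 2^1: 389558 = 2^1·194779; with 491011 mod 8 = 3, (2/491011) = -1; sign now -1; continue with (194779/491011)
flip (194779/491011) -> (491011/194779): both odd, 194779 mod 4 = 3, 491011 mod 4 = 3, so the flip contributes -1; sign now +1
(491011/194779): 491011 mod 194779 = 101453, so (491011/194779) = (101453/194779)
flip (101453/194779) -> (194779/101453): both odd, 101453 mod 4 = 1, 194779 mod 4 = 3, so the flip contributes +1; sign now +1
(194779/101453): 194779 mod 101453 = 93326, so (194779/101453) = (93326/101453)
factor out 2^1: 93326 = 2^1·46663; with 101453 mod 8 = 5, (2/101453) = -1; sign now -1; continue with (46663/101453)
flip (46663/101453) -> (101453/46663): both odd, 46663 mod 4 = 3, 101453 mod 4 = 1, so the flip contributes +1; sign now -1
(101453/46663): 101453 mod 46663 = 8127, so (101453/46663) = (8127/46663)
flip (8127/46663) -> (46663/8127): both odd, 8127 mod 4 = 3, 46663 mod 4 = 3, so the flip contributes -1; sign now +1
(46663/8127): 46663 mod 8127 = 6028, so (46663/8127) = (6028/8127)
factor out 2^2: 6028 = 2^2·1507; with 8127 mod 8 = 7, (2/8127) = +1; sign now +1; continue with (1507/8127)
flip (1507/8127) -> (8127/1507): both odd, 1507 mod 4 = 3, 8127 mod 4 = 3, so the flip contributes -1; sign now -1
(8127/1507): 8127 mod 1507 = 592, so (8127/1507) = (592/1507)
factor out 2^4: 592 = 2^4·37; with 1507 mod 8 = 3, (2/1507) = -1; sign now -1; continue with (37/1507)
flip (37/1507) -> (1507/37): both odd, 37 mod 4 = 1, 1507 mod 4 = 3, so the flip contributes +1; sign now -1
(1507/37): 1507 mod 37 = 27, so (1507/37) = (27/37)
flip (27/37) -> (37/27): both odd, 27 mod 4 = 3, 37 mod 4 = 1, so the flip contributes +1; sign now -1
(37/27): 37 mod 27 = 10, so (37/27) = (10/27)
factor out 2^1: 10 = 2^1·5; with 27 mod 8 = 3, (2/27) = -1; sign now +1; continue with (5/27)
flip (5/27) -> (27/5): both odd, 5 mod 4 = 1, 27 mod 4 = 3, so the flip contributes +1; sign now +1
(27/5): 27 mod 5 = 2, so (27/5) = (2/5)
factor out 2^1: 2 = 2^1·1; with 5 mod 8 = 5, (2/5) = -1; sign now -1; continue with (1/5)
reached (1/5) = 1, so the symbol is -1

-1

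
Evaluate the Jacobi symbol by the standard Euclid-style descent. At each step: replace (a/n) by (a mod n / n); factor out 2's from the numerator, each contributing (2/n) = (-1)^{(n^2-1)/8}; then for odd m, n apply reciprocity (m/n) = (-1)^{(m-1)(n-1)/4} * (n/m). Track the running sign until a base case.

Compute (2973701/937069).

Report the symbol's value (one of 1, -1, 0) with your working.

(2973701/937069) = (162494/937069)   [reduce mod 937069]
162494 = 2^1·81247; (2/937069) = -1 since 937069 mod 8 = 5, so (162494/937069) = (-1)^1·(81247/937069); sign now -1
reciprocity: (81247/937069) = +1·(937069/81247) since 81247 mod 4 = 3, 937069 mod 4 = 1; sign now -1
(937069/81247) = (43352/81247)   [reduce mod 81247]
43352 = 2^3·5419; (2/81247) = +1 since 81247 mod 8 = 7, so (43352/81247) = (+1)^3·(5419/81247); sign now -1
reciprocity: (5419/81247) = -1·(81247/5419) since 5419 mod 4 = 3, 81247 mod 4 = 3; sign now +1
(81247/5419) = (5381/5419)   [reduce mod 5419]
reciprocity: (5381/5419) = +1·(5419/5381) since 5381 mod 4 = 1, 5419 mod 4 = 3; sign now +1
(5419/5381) = (38/5381)   [reduce mod 5381]
38 = 2^1·19; (2/5381) = -1 since 5381 mod 8 = 5, so (38/5381) = (-1)^1·(19/5381); sign now -1
reciprocity: (19/5381) = +1·(5381/19) since 19 mod 4 = 3, 5381 mod 4 = 1; sign now -1
(5381/19) = (4/19)   [reduce mod 19]
4 = 2^2·1; (2/19) = -1 since 19 mod 8 = 3, so (4/19) = (-1)^2·(1/19); sign now -1
(1/19) = 1; final value = sign = -1

-1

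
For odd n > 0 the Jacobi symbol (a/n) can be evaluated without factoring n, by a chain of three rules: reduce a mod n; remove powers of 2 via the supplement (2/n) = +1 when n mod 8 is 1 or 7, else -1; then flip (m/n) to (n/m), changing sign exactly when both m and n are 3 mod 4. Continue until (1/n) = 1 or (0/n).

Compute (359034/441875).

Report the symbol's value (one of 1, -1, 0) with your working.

1

359034 = 2^1·179517; (2/441875) = -1 since 441875 mod 8 = 3, so (359034/441875) = (-1)^1·(179517/441875); sign now -1
reciprocity: (179517/441875) = +1·(441875/179517) since 179517 mod 4 = 1, 441875 mod 4 = 3; sign now -1
(441875/179517) = (82841/179517)   [reduce mod 179517]
reciprocity: (82841/179517) = +1·(179517/82841) since 82841 mod 4 = 1, 179517 mod 4 = 1; sign now -1
(179517/82841) = (13835/82841)   [reduce mod 82841]
reciprocity: (13835/82841) = +1·(82841/13835) since 13835 mod 4 = 3, 82841 mod 4 = 1; sign now -1
(82841/13835) = (13666/13835)   [reduce mod 13835]
13666 = 2^1·6833; (2/13835) = -1 since 13835 mod 8 = 3, so (13666/13835) = (-1)^1·(6833/13835); sign now +1
reciprocity: (6833/13835) = +1·(13835/6833) since 6833 mod 4 = 1, 13835 mod 4 = 3; sign now +1
(13835/6833) = (169/6833)   [reduce mod 6833]
reciprocity: (169/6833) = +1·(6833/169) since 169 mod 4 = 1, 6833 mod 4 = 1; sign now +1
(6833/169) = (73/169)   [reduce mod 169]
reciprocity: (73/169) = +1·(169/73) since 73 mod 4 = 1, 169 mod 4 = 1; sign now +1
(169/73) = (23/73)   [reduce mod 73]
reciprocity: (23/73) = +1·(73/23) since 23 mod 4 = 3, 73 mod 4 = 1; sign now +1
(73/23) = (4/23)   [reduce mod 23]
4 = 2^2·1; (2/23) = +1 since 23 mod 8 = 7, so (4/23) = (+1)^2·(1/23); sign now +1
(1/23) = 1; final value = sign = +1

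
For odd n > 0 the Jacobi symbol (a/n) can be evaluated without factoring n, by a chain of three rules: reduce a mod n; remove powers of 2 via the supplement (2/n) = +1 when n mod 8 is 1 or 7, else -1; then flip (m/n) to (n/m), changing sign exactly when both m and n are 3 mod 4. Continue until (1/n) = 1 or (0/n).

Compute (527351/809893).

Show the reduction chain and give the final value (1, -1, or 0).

-1

flip (527351/809893) -> (809893/527351): both odd, 527351 mod 4 = 3, 809893 mod 4 = 1, so the flip contributes +1; sign now +1
(809893/527351): 809893 mod 527351 = 282542, so (809893/527351) = (282542/527351)
factor out 2^1: 282542 = 2^1·141271; with 527351 mod 8 = 7, (2/527351) = +1; sign now +1; continue with (141271/527351)
flip (141271/527351) -> (527351/141271): both odd, 141271 mod 4 = 3, 527351 mod 4 = 3, so the flip contributes -1; sign now -1
(527351/141271): 527351 mod 141271 = 103538, so (527351/141271) = (103538/141271)
factor out 2^1: 103538 = 2^1·51769; with 141271 mod 8 = 7, (2/141271) = +1; sign now -1; continue with (51769/141271)
flip (51769/141271) -> (141271/51769): both odd, 51769 mod 4 = 1, 141271 mod 4 = 3, so the flip contributes +1; sign now -1
(141271/51769): 141271 mod 51769 = 37733, so (141271/51769) = (37733/51769)
flip (37733/51769) -> (51769/37733): both odd, 37733 mod 4 = 1, 51769 mod 4 = 1, so the flip contributes +1; sign now -1
(51769/37733): 51769 mod 37733 = 14036, so (51769/37733) = (14036/37733)
factor out 2^2: 14036 = 2^2·3509; with 37733 mod 8 = 5, (2/37733) = -1; sign now -1; continue with (3509/37733)
flip (3509/37733) -> (37733/3509): both odd, 3509 mod 4 = 1, 37733 mod 4 = 1, so the flip contributes +1; sign now -1
(37733/3509): 37733 mod 3509 = 2643, so (37733/3509) = (2643/3509)
flip (2643/3509) -> (3509/2643): both odd, 2643 mod 4 = 3, 3509 mod 4 = 1, so the flip contributes +1; sign now -1
(3509/2643): 3509 mod 2643 = 866, so (3509/2643) = (866/2643)
factor out 2^1: 866 = 2^1·433; with 2643 mod 8 = 3, (2/2643) = -1; sign now +1; continue with (433/2643)
flip (433/2643) -> (2643/433): both odd, 433 mod 4 = 1, 2643 mod 4 = 3, so the flip contributes +1; sign now +1
(2643/433): 2643 mod 433 = 45, so (2643/433) = (45/433)
flip (45/433) -> (433/45): both odd, 45 mod 4 = 1, 433 mod 4 = 1, so the flip contributes +1; sign now +1
(433/45): 433 mod 45 = 28, so (433/45) = (28/45)
factor out 2^2: 28 = 2^2·7; with 45 mod 8 = 5, (2/45) = -1; sign now +1; continue with (7/45)
flip (7/45) -> (45/7): both odd, 7 mod 4 = 3, 45 mod 4 = 1, so the flip contributes +1; sign now +1
(45/7): 45 mod 7 = 3, so (45/7) = (3/7)
flip (3/7) -> (7/3): both odd, 3 mod 4 = 3, 7 mod 4 = 3, so the flip contributes -1; sign now -1
(7/3): 7 mod 3 = 1, so (7/3) = (1/3)
reached (1/3) = 1, so the symbol is -1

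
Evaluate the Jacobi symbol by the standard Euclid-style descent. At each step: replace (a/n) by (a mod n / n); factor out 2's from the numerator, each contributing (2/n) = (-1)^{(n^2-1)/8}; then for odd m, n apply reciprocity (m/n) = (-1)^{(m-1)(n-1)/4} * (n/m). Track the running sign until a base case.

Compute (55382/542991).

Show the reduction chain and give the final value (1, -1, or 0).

factor out 2^1: 55382 = 2^1·27691; with 542991 mod 8 = 7, (2/542991) = +1; sign now +1; continue with (27691/542991)
flip (27691/542991) -> (542991/27691): both odd, 27691 mod 4 = 3, 542991 mod 4 = 3, so the flip contributes -1; sign now -1
(542991/27691): 542991 mod 27691 = 16862, so (542991/27691) = (16862/27691)
factor out 2^1: 16862 = 2^1·8431; with 27691 mod 8 = 3, (2/27691) = -1; sign now +1; continue with (8431/27691)
flip (8431/27691) -> (27691/8431): both odd, 8431 mod 4 = 3, 27691 mod 4 = 3, so the flip contributes -1; sign now -1
(27691/8431): 27691 mod 8431 = 2398, so (27691/8431) = (2398/8431)
factor out 2^1: 2398 = 2^1·1199; with 8431 mod 8 = 7, (2/8431) = +1; sign now -1; continue with (1199/8431)
flip (1199/8431) -> (8431/1199): both odd, 1199 mod 4 = 3, 8431 mod 4 = 3, so the flip contributes -1; sign now +1
(8431/1199): 8431 mod 1199 = 38, so (8431/1199) = (38/1199)
factor out 2^1: 38 = 2^1·19; with 1199 mod 8 = 7, (2/1199) = +1; sign now +1; continue with (19/1199)
flip (19/1199) -> (1199/19): both odd, 19 mod 4 = 3, 1199 mod 4 = 3, so the flip contributes -1; sign now -1
(1199/19): 1199 mod 19 = 2, so (1199/19) = (2/19)
factor out 2^1: 2 = 2^1·1; with 19 mod 8 = 3, (2/19) = -1; sign now +1; continue with (1/19)
reached (1/19) = 1, so the symbol is +1

1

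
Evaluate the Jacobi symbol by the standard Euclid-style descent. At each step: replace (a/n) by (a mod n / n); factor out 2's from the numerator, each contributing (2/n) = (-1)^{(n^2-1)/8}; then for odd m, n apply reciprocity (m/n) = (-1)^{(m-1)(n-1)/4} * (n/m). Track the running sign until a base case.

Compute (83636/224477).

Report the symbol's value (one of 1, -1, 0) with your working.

factor out 2^2: 83636 = 2^2·20909; with 224477 mod 8 = 5, (2/224477) = -1; sign now +1; continue with (20909/224477)
flip (20909/224477) -> (224477/20909): both odd, 20909 mod 4 = 1, 224477 mod 4 = 1, so the flip contributes +1; sign now +1
(224477/20909): 224477 mod 20909 = 15387, so (224477/20909) = (15387/20909)
flip (15387/20909) -> (20909/15387): both odd, 15387 mod 4 = 3, 20909 mod 4 = 1, so the flip contributes +1; sign now +1
(20909/15387): 20909 mod 15387 = 5522, so (20909/15387) = (5522/15387)
factor out 2^1: 5522 = 2^1·2761; with 15387 mod 8 = 3, (2/15387) = -1; sign now -1; continue with (2761/15387)
flip (2761/15387) -> (15387/2761): both odd, 2761 mod 4 = 1, 15387 mod 4 = 3, so the flip contributes +1; sign now -1
(15387/2761): 15387 mod 2761 = 1582, so (15387/2761) = (1582/2761)
factor out 2^1: 1582 = 2^1·791; with 2761 mod 8 = 1, (2/2761) = +1; sign now -1; continue with (791/2761)
flip (791/2761) -> (2761/791): both odd, 791 mod 4 = 3, 2761 mod 4 = 1, so the flip contributes +1; sign now -1
(2761/791): 2761 mod 791 = 388, so (2761/791) = (388/791)
factor out 2^2: 388 = 2^2·97; with 791 mod 8 = 7, (2/791) = +1; sign now -1; continue with (97/791)
flip (97/791) -> (791/97): both odd, 97 mod 4 = 1, 791 mod 4 = 3, so the flip contributes +1; sign now -1
(791/97): 791 mod 97 = 15, so (791/97) = (15/97)
flip (15/97) -> (97/15): both odd, 15 mod 4 = 3, 97 mod 4 = 1, so the flip contributes +1; sign now -1
(97/15): 97 mod 15 = 7, so (97/15) = (7/15)
flip (7/15) -> (15/7): both odd, 7 mod 4 = 3, 15 mod 4 = 3, so the flip contributes -1; sign now +1
(15/7): 15 mod 7 = 1, so (15/7) = (1/7)
reached (1/7) = 1, so the symbol is +1

1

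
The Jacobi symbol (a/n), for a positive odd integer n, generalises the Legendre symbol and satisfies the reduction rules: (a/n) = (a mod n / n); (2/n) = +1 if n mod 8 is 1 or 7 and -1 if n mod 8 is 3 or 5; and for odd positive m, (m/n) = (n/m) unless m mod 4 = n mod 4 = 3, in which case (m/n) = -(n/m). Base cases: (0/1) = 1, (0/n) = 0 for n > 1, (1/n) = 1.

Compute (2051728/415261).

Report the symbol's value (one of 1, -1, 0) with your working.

0

(2051728/415261) = (390684/415261)   [reduce mod 415261]
390684 = 2^2·97671; (2/415261) = -1 since 415261 mod 8 = 5, so (390684/415261) = (-1)^2·(97671/415261); sign now +1
reciprocity: (97671/415261) = +1·(415261/97671) since 97671 mod 4 = 3, 415261 mod 4 = 1; sign now +1
(415261/97671) = (24577/97671)   [reduce mod 97671]
reciprocity: (24577/97671) = +1·(97671/24577) since 24577 mod 4 = 1, 97671 mod 4 = 3; sign now +1
(97671/24577) = (23940/24577)   [reduce mod 24577]
23940 = 2^2·5985; (2/24577) = +1 since 24577 mod 8 = 1, so (23940/24577) = (+1)^2·(5985/24577); sign now +1
reciprocity: (5985/24577) = +1·(24577/5985) since 5985 mod 4 = 1, 24577 mod 4 = 1; sign now +1
(24577/5985) = (637/5985)   [reduce mod 5985]
reciprocity: (637/5985) = +1·(5985/637) since 637 mod 4 = 1, 5985 mod 4 = 1; sign now +1
(5985/637) = (252/637)   [reduce mod 637]
252 = 2^2·63; (2/637) = -1 since 637 mod 8 = 5, so (252/637) = (-1)^2·(63/637); sign now +1
reciprocity: (63/637) = +1·(637/63) since 63 mod 4 = 3, 637 mod 4 = 1; sign now +1
(637/63) = (7/63)   [reduce mod 63]
reciprocity: (7/63) = -1·(63/7) since 7 mod 4 = 3, 63 mod 4 = 3; sign now -1
(63/7) = (0/7)   [reduce mod 7]
(0/7) = 0   [gcd(a, n) > 1]; final value = 0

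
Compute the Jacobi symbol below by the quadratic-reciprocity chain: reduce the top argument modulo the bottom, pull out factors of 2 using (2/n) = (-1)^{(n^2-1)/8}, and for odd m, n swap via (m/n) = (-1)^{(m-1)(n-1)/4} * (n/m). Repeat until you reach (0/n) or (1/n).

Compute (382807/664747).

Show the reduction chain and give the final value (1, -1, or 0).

1

reciprocity: (382807/664747) = -1·(664747/382807) since 382807 mod 4 = 3, 664747 mod 4 = 3; sign now -1
(664747/382807) = (281940/382807)   [reduce mod 382807]
281940 = 2^2·70485; (2/382807) = +1 since 382807 mod 8 = 7, so (281940/382807) = (+1)^2·(70485/382807); sign now -1
reciprocity: (70485/382807) = +1·(382807/70485) since 70485 mod 4 = 1, 382807 mod 4 = 3; sign now -1
(382807/70485) = (30382/70485)   [reduce mod 70485]
30382 = 2^1·15191; (2/70485) = -1 since 70485 mod 8 = 5, so (30382/70485) = (-1)^1·(15191/70485); sign now +1
reciprocity: (15191/70485) = +1·(70485/15191) since 15191 mod 4 = 3, 70485 mod 4 = 1; sign now +1
(70485/15191) = (9721/15191)   [reduce mod 15191]
reciprocity: (9721/15191) = +1·(15191/9721) since 9721 mod 4 = 1, 15191 mod 4 = 3; sign now +1
(15191/9721) = (5470/9721)   [reduce mod 9721]
5470 = 2^1·2735; (2/9721) = +1 since 9721 mod 8 = 1, so (5470/9721) = (+1)^1·(2735/9721); sign now +1
reciprocity: (2735/9721) = +1·(9721/2735) since 2735 mod 4 = 3, 9721 mod 4 = 1; sign now +1
(9721/2735) = (1516/2735)   [reduce mod 2735]
1516 = 2^2·379; (2/2735) = +1 since 2735 mod 8 = 7, so (1516/2735) = (+1)^2·(379/2735); sign now +1
reciprocity: (379/2735) = -1·(2735/379) since 379 mod 4 = 3, 2735 mod 4 = 3; sign now -1
(2735/379) = (82/379)   [reduce mod 379]
82 = 2^1·41; (2/379) = -1 since 379 mod 8 = 3, so (82/379) = (-1)^1·(41/379); sign now +1
reciprocity: (41/379) = +1·(379/41) since 41 mod 4 = 1, 379 mod 4 = 3; sign now +1
(379/41) = (10/41)   [reduce mod 41]
10 = 2^1·5; (2/41) = +1 since 41 mod 8 = 1, so (10/41) = (+1)^1·(5/41); sign now +1
reciprocity: (5/41) = +1·(41/5) since 5 mod 4 = 1, 41 mod 4 = 1; sign now +1
(41/5) = (1/5)   [reduce mod 5]
(1/5) = 1; final value = sign = +1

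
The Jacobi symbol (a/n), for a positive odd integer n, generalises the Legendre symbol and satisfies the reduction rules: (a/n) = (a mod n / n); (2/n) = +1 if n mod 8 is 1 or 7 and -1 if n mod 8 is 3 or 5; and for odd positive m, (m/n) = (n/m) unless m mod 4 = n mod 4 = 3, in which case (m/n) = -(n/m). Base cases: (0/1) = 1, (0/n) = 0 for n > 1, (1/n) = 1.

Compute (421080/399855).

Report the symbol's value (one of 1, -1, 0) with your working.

0

(421080/399855) = (21225/399855)   [reduce mod 399855]
reciprocity: (21225/399855) = +1·(399855/21225) since 21225 mod 4 = 1, 399855 mod 4 = 3; sign now +1
(399855/21225) = (17805/21225)   [reduce mod 21225]
reciprocity: (17805/21225) = +1·(21225/17805) since 17805 mod 4 = 1, 21225 mod 4 = 1; sign now +1
(21225/17805) = (3420/17805)   [reduce mod 17805]
3420 = 2^2·855; (2/17805) = -1 since 17805 mod 8 = 5, so (3420/17805) = (-1)^2·(855/17805); sign now +1
reciprocity: (855/17805) = +1·(17805/855) since 855 mod 4 = 3, 17805 mod 4 = 1; sign now +1
(17805/855) = (705/855)   [reduce mod 855]
reciprocity: (705/855) = +1·(855/705) since 705 mod 4 = 1, 855 mod 4 = 3; sign now +1
(855/705) = (150/705)   [reduce mod 705]
150 = 2^1·75; (2/705) = +1 since 705 mod 8 = 1, so (150/705) = (+1)^1·(75/705); sign now +1
reciprocity: (75/705) = +1·(705/75) since 75 mod 4 = 3, 705 mod 4 = 1; sign now +1
(705/75) = (30/75)   [reduce mod 75]
30 = 2^1·15; (2/75) = -1 since 75 mod 8 = 3, so (30/75) = (-1)^1·(15/75); sign now -1
reciprocity: (15/75) = -1·(75/15) since 15 mod 4 = 3, 75 mod 4 = 3; sign now +1
(75/15) = (0/15)   [reduce mod 15]
(0/15) = 0   [gcd(a, n) > 1]; final value = 0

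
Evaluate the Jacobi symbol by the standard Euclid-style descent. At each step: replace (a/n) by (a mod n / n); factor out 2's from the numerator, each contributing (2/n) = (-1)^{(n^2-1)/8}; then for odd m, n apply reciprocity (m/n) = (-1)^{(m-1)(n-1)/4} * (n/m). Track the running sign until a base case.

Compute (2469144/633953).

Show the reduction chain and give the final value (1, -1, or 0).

1

(2469144/633953): 2469144 mod 633953 = 567285, so (2469144/633953) = (567285/633953)
flip (567285/633953) -> (633953/567285): both odd, 567285 mod 4 = 1, 633953 mod 4 = 1, so the flip contributes +1; sign now +1
(633953/567285): 633953 mod 567285 = 66668, so (633953/567285) = (66668/567285)
factor out 2^2: 66668 = 2^2·16667; with 567285 mod 8 = 5, (2/567285) = -1; sign now +1; continue with (16667/567285)
flip (16667/567285) -> (567285/16667): both odd, 16667 mod 4 = 3, 567285 mod 4 = 1, so the flip contributes +1; sign now +1
(567285/16667): 567285 mod 16667 = 607, so (567285/16667) = (607/16667)
flip (607/16667) -> (16667/607): both odd, 607 mod 4 = 3, 16667 mod 4 = 3, so the flip contributes -1; sign now -1
(16667/607): 16667 mod 607 = 278, so (16667/607) = (278/607)
factor out 2^1: 278 = 2^1·139; with 607 mod 8 = 7, (2/607) = +1; sign now -1; continue with (139/607)
flip (139/607) -> (607/139): both odd, 139 mod 4 = 3, 607 mod 4 = 3, so the flip contributes -1; sign now +1
(607/139): 607 mod 139 = 51, so (607/139) = (51/139)
flip (51/139) -> (139/51): both odd, 51 mod 4 = 3, 139 mod 4 = 3, so the flip contributes -1; sign now -1
(139/51): 139 mod 51 = 37, so (139/51) = (37/51)
flip (37/51) -> (51/37): both odd, 37 mod 4 = 1, 51 mod 4 = 3, so the flip contributes +1; sign now -1
(51/37): 51 mod 37 = 14, so (51/37) = (14/37)
factor out 2^1: 14 = 2^1·7; with 37 mod 8 = 5, (2/37) = -1; sign now +1; continue with (7/37)
flip (7/37) -> (37/7): both odd, 7 mod 4 = 3, 37 mod 4 = 1, so the flip contributes +1; sign now +1
(37/7): 37 mod 7 = 2, so (37/7) = (2/7)
factor out 2^1: 2 = 2^1·1; with 7 mod 8 = 7, (2/7) = +1; sign now +1; continue with (1/7)
reached (1/7) = 1, so the symbol is +1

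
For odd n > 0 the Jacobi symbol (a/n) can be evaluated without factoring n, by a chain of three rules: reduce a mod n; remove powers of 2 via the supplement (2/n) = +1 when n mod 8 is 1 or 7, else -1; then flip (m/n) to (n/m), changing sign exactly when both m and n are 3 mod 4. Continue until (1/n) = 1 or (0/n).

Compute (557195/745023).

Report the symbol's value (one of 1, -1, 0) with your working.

-1

flip (557195/745023) -> (745023/557195): both odd, 557195 mod 4 = 3, 745023 mod 4 = 3, so the flip contributes -1; sign now -1
(745023/557195): 745023 mod 557195 = 187828, so (745023/557195) = (187828/557195)
factor out 2^2: 187828 = 2^2·46957; with 557195 mod 8 = 3, (2/557195) = -1; sign now -1; continue with (46957/557195)
flip (46957/557195) -> (557195/46957): both odd, 46957 mod 4 = 1, 557195 mod 4 = 3, so the flip contributes +1; sign now -1
(557195/46957): 557195 mod 46957 = 40668, so (557195/46957) = (40668/46957)
factor out 2^2: 40668 = 2^2·10167; with 46957 mod 8 = 5, (2/46957) = -1; sign now -1; continue with (10167/46957)
flip (10167/46957) -> (46957/10167): both odd, 10167 mod 4 = 3, 46957 mod 4 = 1, so the flip contributes +1; sign now -1
(46957/10167): 46957 mod 10167 = 6289, so (46957/10167) = (6289/10167)
flip (6289/10167) -> (10167/6289): both odd, 6289 mod 4 = 1, 10167 mod 4 = 3, so the flip contributes +1; sign now -1
(10167/6289): 10167 mod 6289 = 3878, so (10167/6289) = (3878/6289)
factor out 2^1: 3878 = 2^1·1939; with 6289 mod 8 = 1, (2/6289) = +1; sign now -1; continue with (1939/6289)
flip (1939/6289) -> (6289/1939): both odd, 1939 mod 4 = 3, 6289 mod 4 = 1, so the flip contributes +1; sign now -1
(6289/1939): 6289 mod 1939 = 472, so (6289/1939) = (472/1939)
factor out 2^3: 472 = 2^3·59; with 1939 mod 8 = 3, (2/1939) = -1; sign now +1; continue with (59/1939)
flip (59/1939) -> (1939/59): both odd, 59 mod 4 = 3, 1939 mod 4 = 3, so the flip contributes -1; sign now -1
(1939/59): 1939 mod 59 = 51, so (1939/59) = (51/59)
flip (51/59) -> (59/51): both odd, 51 mod 4 = 3, 59 mod 4 = 3, so the flip contributes -1; sign now +1
(59/51): 59 mod 51 = 8, so (59/51) = (8/51)
factor out 2^3: 8 = 2^3·1; with 51 mod 8 = 3, (2/51) = -1; sign now -1; continue with (1/51)
reached (1/51) = 1, so the symbol is -1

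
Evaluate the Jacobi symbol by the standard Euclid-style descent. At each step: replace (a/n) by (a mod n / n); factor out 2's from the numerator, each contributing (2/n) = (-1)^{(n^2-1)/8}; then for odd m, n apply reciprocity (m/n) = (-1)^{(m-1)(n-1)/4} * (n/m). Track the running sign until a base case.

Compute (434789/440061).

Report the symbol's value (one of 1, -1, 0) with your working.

-1

reciprocity: (434789/440061) = +1·(440061/434789) since 434789 mod 4 = 1, 440061 mod 4 = 1; sign now +1
(440061/434789) = (5272/434789)   [reduce mod 434789]
5272 = 2^3·659; (2/434789) = -1 since 434789 mod 8 = 5, so (5272/434789) = (-1)^3·(659/434789); sign now -1
reciprocity: (659/434789) = +1·(434789/659) since 659 mod 4 = 3, 434789 mod 4 = 1; sign now -1
(434789/659) = (508/659)   [reduce mod 659]
508 = 2^2·127; (2/659) = -1 since 659 mod 8 = 3, so (508/659) = (-1)^2·(127/659); sign now -1
reciprocity: (127/659) = -1·(659/127) since 127 mod 4 = 3, 659 mod 4 = 3; sign now +1
(659/127) = (24/127)   [reduce mod 127]
24 = 2^3·3; (2/127) = +1 since 127 mod 8 = 7, so (24/127) = (+1)^3·(3/127); sign now +1
reciprocity: (3/127) = -1·(127/3) since 3 mod 4 = 3, 127 mod 4 = 3; sign now -1
(127/3) = (1/3)   [reduce mod 3]
(1/3) = 1; final value = sign = -1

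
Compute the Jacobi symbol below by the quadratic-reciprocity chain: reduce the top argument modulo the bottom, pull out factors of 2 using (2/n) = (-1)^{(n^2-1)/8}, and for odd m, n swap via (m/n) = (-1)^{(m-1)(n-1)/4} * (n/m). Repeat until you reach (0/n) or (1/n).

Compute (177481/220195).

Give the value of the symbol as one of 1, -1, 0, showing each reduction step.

1

reciprocity: (177481/220195) = +1·(220195/177481) since 177481 mod 4 = 1, 220195 mod 4 = 3; sign now +1
(220195/177481) = (42714/177481)   [reduce mod 177481]
42714 = 2^1·21357; (2/177481) = +1 since 177481 mod 8 = 1, so (42714/177481) = (+1)^1·(21357/177481); sign now +1
reciprocity: (21357/177481) = +1·(177481/21357) since 21357 mod 4 = 1, 177481 mod 4 = 1; sign now +1
(177481/21357) = (6625/21357)   [reduce mod 21357]
reciprocity: (6625/21357) = +1·(21357/6625) since 6625 mod 4 = 1, 21357 mod 4 = 1; sign now +1
(21357/6625) = (1482/6625)   [reduce mod 6625]
1482 = 2^1·741; (2/6625) = +1 since 6625 mod 8 = 1, so (1482/6625) = (+1)^1·(741/6625); sign now +1
reciprocity: (741/6625) = +1·(6625/741) since 741 mod 4 = 1, 6625 mod 4 = 1; sign now +1
(6625/741) = (697/741)   [reduce mod 741]
reciprocity: (697/741) = +1·(741/697) since 697 mod 4 = 1, 741 mod 4 = 1; sign now +1
(741/697) = (44/697)   [reduce mod 697]
44 = 2^2·11; (2/697) = +1 since 697 mod 8 = 1, so (44/697) = (+1)^2·(11/697); sign now +1
reciprocity: (11/697) = +1·(697/11) since 11 mod 4 = 3, 697 mod 4 = 1; sign now +1
(697/11) = (4/11)   [reduce mod 11]
4 = 2^2·1; (2/11) = -1 since 11 mod 8 = 3, so (4/11) = (-1)^2·(1/11); sign now +1
(1/11) = 1; final value = sign = +1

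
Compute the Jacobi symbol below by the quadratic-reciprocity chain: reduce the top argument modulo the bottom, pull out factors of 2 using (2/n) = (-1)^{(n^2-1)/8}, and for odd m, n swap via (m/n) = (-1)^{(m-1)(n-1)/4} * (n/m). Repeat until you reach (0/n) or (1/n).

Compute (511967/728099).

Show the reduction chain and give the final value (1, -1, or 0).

reciprocity: (511967/728099) = -1·(728099/511967) since 511967 mod 4 = 3, 728099 mod 4 = 3; sign now -1
(728099/511967) = (216132/511967)   [reduce mod 511967]
216132 = 2^2·54033; (2/511967) = +1 since 511967 mod 8 = 7, so (216132/511967) = (+1)^2·(54033/511967); sign now -1
reciprocity: (54033/511967) = +1·(511967/54033) since 54033 mod 4 = 1, 511967 mod 4 = 3; sign now -1
(511967/54033) = (25670/54033)   [reduce mod 54033]
25670 = 2^1·12835; (2/54033) = +1 since 54033 mod 8 = 1, so (25670/54033) = (+1)^1·(12835/54033); sign now -1
reciprocity: (12835/54033) = +1·(54033/12835) since 12835 mod 4 = 3, 54033 mod 4 = 1; sign now -1
(54033/12835) = (2693/12835)   [reduce mod 12835]
reciprocity: (2693/12835) = +1·(12835/2693) since 2693 mod 4 = 1, 12835 mod 4 = 3; sign now -1
(12835/2693) = (2063/2693)   [reduce mod 2693]
reciprocity: (2063/2693) = +1·(2693/2063) since 2063 mod 4 = 3, 2693 mod 4 = 1; sign now -1
(2693/2063) = (630/2063)   [reduce mod 2063]
630 = 2^1·315; (2/2063) = +1 since 2063 mod 8 = 7, so (630/2063) = (+1)^1·(315/2063); sign now -1
reciprocity: (315/2063) = -1·(2063/315) since 315 mod 4 = 3, 2063 mod 4 = 3; sign now +1
(2063/315) = (173/315)   [reduce mod 315]
reciprocity: (173/315) = +1·(315/173) since 173 mod 4 = 1, 315 mod 4 = 3; sign now +1
(315/173) = (142/173)   [reduce mod 173]
142 = 2^1·71; (2/173) = -1 since 173 mod 8 = 5, so (142/173) = (-1)^1·(71/173); sign now -1
reciprocity: (71/173) = +1·(173/71) since 71 mod 4 = 3, 173 mod 4 = 1; sign now -1
(173/71) = (31/71)   [reduce mod 71]
reciprocity: (31/71) = -1·(71/31) since 31 mod 4 = 3, 71 mod 4 = 3; sign now +1
(71/31) = (9/31)   [reduce mod 31]
reciprocity: (9/31) = +1·(31/9) since 9 mod 4 = 1, 31 mod 4 = 3; sign now +1
(31/9) = (4/9)   [reduce mod 9]
4 = 2^2·1; (2/9) = +1 since 9 mod 8 = 1, so (4/9) = (+1)^2·(1/9); sign now +1
(1/9) = 1; final value = sign = +1

1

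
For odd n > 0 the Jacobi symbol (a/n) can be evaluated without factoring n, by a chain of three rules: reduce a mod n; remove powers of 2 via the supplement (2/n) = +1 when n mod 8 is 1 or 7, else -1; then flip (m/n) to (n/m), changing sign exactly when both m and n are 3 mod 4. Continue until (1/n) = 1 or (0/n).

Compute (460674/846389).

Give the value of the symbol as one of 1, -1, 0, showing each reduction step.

factor out 2^1: 460674 = 2^1·230337; with 846389 mod 8 = 5, (2/846389) = -1; sign now -1; continue with (230337/846389)
flip (230337/846389) -> (846389/230337): both odd, 230337 mod 4 = 1, 846389 mod 4 = 1, so the flip contributes +1; sign now -1
(846389/230337): 846389 mod 230337 = 155378, so (846389/230337) = (155378/230337)
factor out 2^1: 155378 = 2^1·77689; with 230337 mod 8 = 1, (2/230337) = +1; sign now -1; continue with (77689/230337)
flip (77689/230337) -> (230337/77689): both odd, 77689 mod 4 = 1, 230337 mod 4 = 1, so the flip contributes +1; sign now -1
(230337/77689): 230337 mod 77689 = 74959, so (230337/77689) = (74959/77689)
flip (74959/77689) -> (77689/74959): both odd, 74959 mod 4 = 3, 77689 mod 4 = 1, so the flip contributes +1; sign now -1
(77689/74959): 77689 mod 74959 = 2730, so (77689/74959) = (2730/74959)
factor out 2^1: 2730 = 2^1·1365; with 74959 mod 8 = 7, (2/74959) = +1; sign now -1; continue with (1365/74959)
flip (1365/74959) -> (74959/1365): both odd, 1365 mod 4 = 1, 74959 mod 4 = 3, so the flip contributes +1; sign now -1
(74959/1365): 74959 mod 1365 = 1249, so (74959/1365) = (1249/1365)
flip (1249/1365) -> (1365/1249): both odd, 1249 mod 4 = 1, 1365 mod 4 = 1, so the flip contributes +1; sign now -1
(1365/1249): 1365 mod 1249 = 116, so (1365/1249) = (116/1249)
factor out 2^2: 116 = 2^2·29; with 1249 mod 8 = 1, (2/1249) = +1; sign now -1; continue with (29/1249)
flip (29/1249) -> (1249/29): both odd, 29 mod 4 = 1, 1249 mod 4 = 1, so the flip contributes +1; sign now -1
(1249/29): 1249 mod 29 = 2, so (1249/29) = (2/29)
factor out 2^1: 2 = 2^1·1; with 29 mod 8 = 5, (2/29) = -1; sign now +1; continue with (1/29)
reached (1/29) = 1, so the symbol is +1

1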